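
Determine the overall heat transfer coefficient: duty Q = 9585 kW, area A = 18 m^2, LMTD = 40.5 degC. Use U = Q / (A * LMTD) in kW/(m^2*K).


From Q = U*A*LMTD, U = Q / (A * LMTD)
U = 9585 / (18 * 40.5) = 9585 / 729 = 13.15

13.15 kW/(m^2*K)


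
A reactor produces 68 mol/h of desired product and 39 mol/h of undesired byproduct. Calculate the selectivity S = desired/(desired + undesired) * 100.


Selectivity = desired / (desired + undesired) * 100
Total products = 68 + 39 = 107 mol/h
S = 68 / 107 * 100
= 0.6355 * 100
= 63.55 %

63.55 %


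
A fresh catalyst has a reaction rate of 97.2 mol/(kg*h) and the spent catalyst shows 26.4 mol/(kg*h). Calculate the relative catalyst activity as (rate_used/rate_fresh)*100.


Activity (%) = (rate_used / rate_fresh) * 100
rate_used = 26.4, rate_fresh = 97.2
= (26.4 / 97.2) * 100
= 0.2716 * 100 = 27.16

27.16 %


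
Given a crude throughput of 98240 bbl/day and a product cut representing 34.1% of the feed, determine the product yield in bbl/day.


Crude throughput = 98240 bbl/day
Fraction yield = 34.1%
yield = throughput * fraction / 100
yield = 98240 * 34.1 / 100 = 33499.84

33499.84 bbl/day


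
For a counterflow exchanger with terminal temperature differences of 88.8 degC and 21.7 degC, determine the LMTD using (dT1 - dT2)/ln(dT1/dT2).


LMTD = (dT1 - dT2) / ln(dT1/dT2)
= (88.8 - 21.7) / ln(88.8 / 21.7) = 67.1 / 1.40907 = 47.62

47.62 degC


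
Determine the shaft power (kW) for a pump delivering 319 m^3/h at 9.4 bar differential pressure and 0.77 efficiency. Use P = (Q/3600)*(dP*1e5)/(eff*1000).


Q = 319 / 3600 = 0.0886111 m^3/s
P = 0.0886111 * (9.4 * 1e5) / 0.77 / 1000 = 108.2

108.2 kW


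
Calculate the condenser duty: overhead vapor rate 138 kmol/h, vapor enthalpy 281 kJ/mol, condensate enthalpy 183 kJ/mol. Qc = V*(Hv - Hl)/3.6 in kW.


Qc = 138 * (281 - 183) / 3.6 = 138 * 98 / 3.6 = 3757

3757 kW


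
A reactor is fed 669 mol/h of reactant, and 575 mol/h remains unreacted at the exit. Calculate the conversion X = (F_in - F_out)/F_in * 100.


X = (F_in - F_out) / F_in * 100
Moles reacted = 669 - 575 = 94
X = 94 / 669 * 100
= 0.1405 * 100
= 14.05 %

14.05 %


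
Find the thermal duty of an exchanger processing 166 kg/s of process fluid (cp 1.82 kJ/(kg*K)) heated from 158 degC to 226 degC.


Q = m_dot * cp * delta_T
delta_T = 226 - 158 = 68 K
Q = 166 * 1.82 * 68
= 302.12 * 68
= 20544.16 kW

20544.16 kW


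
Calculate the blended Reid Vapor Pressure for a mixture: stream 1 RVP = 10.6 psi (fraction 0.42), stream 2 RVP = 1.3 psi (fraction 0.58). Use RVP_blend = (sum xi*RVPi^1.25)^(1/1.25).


Chevron index: RVP_blend = (sum xi*RVPi^1.25)^(1/1.25)
RVP^1.25 terms: 0.42 * 10.6^1.25 + 0.58 * 1.3^1.25 = 8.83818
RVP_blend = 8.83818^(1/1.25) = 5.716

5.716 psi


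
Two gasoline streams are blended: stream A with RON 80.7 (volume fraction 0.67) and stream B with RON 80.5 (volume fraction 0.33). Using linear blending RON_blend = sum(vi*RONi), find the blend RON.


Linear blending: RON_blend = sum(vi * RONi)
Contribution 1: 0.67 * 80.7 = 54.069
Contribution 2: 0.33 * 80.5 = 26.565
RON_blend = 54.069 + 26.565 = 80.634

80.634


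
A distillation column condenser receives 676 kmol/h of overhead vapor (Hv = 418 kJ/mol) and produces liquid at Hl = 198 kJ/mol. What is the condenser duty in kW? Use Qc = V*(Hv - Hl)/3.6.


Qc = 676 * (418 - 198) / 3.6 = 676 * 220 / 3.6 = 41310

41310 kW


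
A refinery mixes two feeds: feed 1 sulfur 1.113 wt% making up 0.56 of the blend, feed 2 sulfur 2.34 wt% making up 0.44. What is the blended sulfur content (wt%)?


Linear sulfur blending: S_blend = x1*S1 + x2*S2
Contribution 1: 0.56 * 1.113 = 0.62328 wt%
Contribution 2: 0.44 * 2.34 = 1.0296 wt%
S_blend = 0.62328 + 1.0296 = 1.65288

1.65288 wt%


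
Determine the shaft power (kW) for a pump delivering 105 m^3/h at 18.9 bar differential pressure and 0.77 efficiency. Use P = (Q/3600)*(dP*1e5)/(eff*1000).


Q = 105 / 3600 = 0.0291667 m^3/s
P = 0.0291667 * (18.9 * 1e5) / 0.77 / 1000 = 71.59

71.59 kW


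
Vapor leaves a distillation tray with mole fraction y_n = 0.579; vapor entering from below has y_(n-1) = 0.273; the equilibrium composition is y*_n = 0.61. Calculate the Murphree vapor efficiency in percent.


Murphree vapor efficiency: EMV = (y_n - y_(n-1)) / (y*_n - y_(n-1)) * 100
EMV = (0.579 - 0.273) / (0.61 - 0.273) * 100 = 0.306 / 0.337 * 100 = 90.80

90.80 %


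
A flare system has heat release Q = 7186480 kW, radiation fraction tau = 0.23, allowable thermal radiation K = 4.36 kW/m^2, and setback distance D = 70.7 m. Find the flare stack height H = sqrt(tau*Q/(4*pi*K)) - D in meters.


tau*Q/(4*pi*K) = 0.23 * 7186480 / (4 * pi * 4.36) = 30168.1
sqrt(30168.1) = 173.69
H = 173.69 - 70.7 = 103.0

103.0 m


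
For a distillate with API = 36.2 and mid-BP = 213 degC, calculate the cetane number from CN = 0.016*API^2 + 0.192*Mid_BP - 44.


CN = 0.016 * 36.2^2 + 0.192 * 213 - 44
CN = 20.96704 + 40.896 - 44 = 17.86304

17.86304


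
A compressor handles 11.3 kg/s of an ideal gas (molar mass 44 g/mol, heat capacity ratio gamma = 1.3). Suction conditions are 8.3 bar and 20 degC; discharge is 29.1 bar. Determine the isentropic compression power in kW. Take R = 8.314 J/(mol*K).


Isentropic work: W = m*(gamma/(gamma-1))*(R*T1/MW)*((P2/P1)^((gamma-1)/gamma) - 1)
T1 = 20 + 273.15 = 293.15 K
Pressure ratio = 29.1 / 8.3 = 3.50602
Exponent = (1.3 - 1)/1.3 = 0.230769
(P2/P1)^exp - 1 = 3.50602^0.230769 - 1 = 0.335753
W = 11.3 * 1.3 / 0.3 * 8.314 * 293.15 / 44 * 0.335753 = 910.7

910.7 kW


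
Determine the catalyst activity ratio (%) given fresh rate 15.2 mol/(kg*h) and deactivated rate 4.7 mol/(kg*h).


Activity (%) = (rate_used / rate_fresh) * 100
rate_used = 4.7, rate_fresh = 15.2
= (4.7 / 15.2) * 100
= 0.3092 * 100 = 30.92

30.92 %


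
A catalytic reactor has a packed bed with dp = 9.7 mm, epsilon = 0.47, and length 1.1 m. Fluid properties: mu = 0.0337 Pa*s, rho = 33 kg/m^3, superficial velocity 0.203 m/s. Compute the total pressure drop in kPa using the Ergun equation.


dp = 9.7 mm = 0.0097 m
Viscous term = 150*0.0337*0.203*(1-0.47)^2 / (0.0097^2*0.47^3) = 29507.5
Inertial term = 1.75*33*0.203^2*(1-0.47) / (0.0097*0.47^3) = 1252.43
dP/L = 29507.5 + 1252.43 = 30759.9 Pa/m
dP = 30759.9 * 1.1 / 1000 = 33.84 kPa

33.84 kPa


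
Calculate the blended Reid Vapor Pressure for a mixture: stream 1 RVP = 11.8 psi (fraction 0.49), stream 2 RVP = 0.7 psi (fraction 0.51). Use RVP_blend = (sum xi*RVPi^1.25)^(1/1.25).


Chevron index: RVP_blend = (sum xi*RVPi^1.25)^(1/1.25)
RVP^1.25 terms: 0.49 * 11.8^1.25 + 0.51 * 0.7^1.25 = 11.0429
RVP_blend = 11.0429^(1/1.25) = 6.831

6.831 psi


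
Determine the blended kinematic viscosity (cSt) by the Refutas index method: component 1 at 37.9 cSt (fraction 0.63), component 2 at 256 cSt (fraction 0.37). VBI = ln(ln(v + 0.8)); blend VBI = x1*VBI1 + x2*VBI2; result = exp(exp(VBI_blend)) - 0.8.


Refutas method: VBN_i = 14.534*ln(ln(visc_i + 0.8)) + 10.975, blended linearly by mass fraction; since VBN is linear in VBI_i = ln(ln(visc_i + 0.8)) and the fractions sum to 1, blend VBI directly: visc = exp(exp(VBI_blend)) - 0.8
VBI_1 = ln(ln(37.9 + 0.8)) = 1.29633
VBI_2 = ln(ln(256 + 0.8)) = 1.71349
VBI_blend = 0.63 * 1.29633 + 0.37 * 1.71349 = 1.45068
visc_blend = exp(exp(1.45068)) - 0.8 = 70.44

70.44 cSt


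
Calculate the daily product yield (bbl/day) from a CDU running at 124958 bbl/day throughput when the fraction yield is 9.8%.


Crude throughput = 124958 bbl/day
Fraction yield = 9.8%
yield = throughput * fraction / 100
yield = 124958 * 9.8 / 100 = 12245.884

12245.884 bbl/day


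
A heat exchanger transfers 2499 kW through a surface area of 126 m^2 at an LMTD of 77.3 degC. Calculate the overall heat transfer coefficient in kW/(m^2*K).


From Q = U*A*LMTD, U = Q / (A * LMTD)
U = 2499 / (126 * 77.3) = 2499 / 9739.8 = 0.2566

0.2566 kW/(m^2*K)


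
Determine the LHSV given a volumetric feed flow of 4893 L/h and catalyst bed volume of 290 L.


LHSV = volumetric feed rate / catalyst volume
= 4893 L/h / 290 L
= 16.87 h^-1

16.87 h^-1


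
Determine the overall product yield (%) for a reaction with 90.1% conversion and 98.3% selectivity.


Overall yield = conversion (%) * selectivity (%) / 100
Conversion = 90.1%, Selectivity = 98.3%
Y = 90.1 * 98.3 / 100
= 88.5683 %

88.5683 %


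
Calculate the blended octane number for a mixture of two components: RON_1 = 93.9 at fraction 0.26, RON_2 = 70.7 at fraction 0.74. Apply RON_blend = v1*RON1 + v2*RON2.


Linear blending: RON_blend = sum(vi * RONi)
Contribution 1: 0.26 * 93.9 = 24.414
Contribution 2: 0.74 * 70.7 = 52.318
RON_blend = 24.414 + 52.318 = 76.732

76.732


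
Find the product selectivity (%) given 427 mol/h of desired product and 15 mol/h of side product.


Selectivity = desired / (desired + undesired) * 100
Total products = 427 + 15 = 442 mol/h
S = 427 / 442 * 100
= 0.9661 * 100
= 96.61 %

96.61 %


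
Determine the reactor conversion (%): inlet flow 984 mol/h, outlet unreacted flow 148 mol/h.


X = (F_in - F_out) / F_in * 100
Moles reacted = 984 - 148 = 836
X = 836 / 984 * 100
= 0.8496 * 100
= 84.96 %

84.96 %


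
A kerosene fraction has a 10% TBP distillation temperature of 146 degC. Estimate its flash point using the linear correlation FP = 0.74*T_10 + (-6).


FP = 0.74 * 146 + (-6) = 102.04

102.04 degC


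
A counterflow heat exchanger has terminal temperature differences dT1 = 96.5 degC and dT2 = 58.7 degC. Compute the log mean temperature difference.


LMTD = (dT1 - dT2) / ln(dT1/dT2)
= (96.5 - 58.7) / ln(96.5 / 58.7) = 37.8 / 0.497103 = 76.04

76.04 degC


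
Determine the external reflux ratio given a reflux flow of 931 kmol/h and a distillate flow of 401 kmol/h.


Reflux ratio definition: R = L / D (liquid returned / distillate withdrawn)
L = 931 kmol/h, D = 401 kmol/h
R = 931 / 401 = 2.322

2.322


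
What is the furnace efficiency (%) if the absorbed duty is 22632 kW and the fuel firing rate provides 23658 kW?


Furnace efficiency = Q_absorbed / Q_fuel * 100
= 22632 / 23658 * 100 = 95.66

95.66 %


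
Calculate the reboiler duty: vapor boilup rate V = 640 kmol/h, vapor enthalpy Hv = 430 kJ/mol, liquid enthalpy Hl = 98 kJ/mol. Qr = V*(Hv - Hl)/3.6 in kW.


Qr = 640 * (430 - 98) / 3.6 = 640 * 332 / 3.6 = 59020

59020 kW


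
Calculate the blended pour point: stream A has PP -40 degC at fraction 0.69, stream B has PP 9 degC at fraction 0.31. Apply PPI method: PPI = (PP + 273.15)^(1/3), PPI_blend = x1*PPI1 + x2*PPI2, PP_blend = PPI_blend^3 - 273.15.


PPI_1 = (-40 + 273.15)^(1/3) = 6.15477
PPI_2 = (9 + 273.15)^(1/3) = 6.558835
PPI_blend = 0.69 * 6.15477 + 0.31 * 6.558835 = 6.28003
PP_blend = 6.28003^3 - 273.15 = 247.6767 - 273.15 = -25.47

-25.47 degC


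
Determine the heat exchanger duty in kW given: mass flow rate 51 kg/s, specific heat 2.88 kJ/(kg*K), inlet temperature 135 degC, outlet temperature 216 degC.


Q = m_dot * cp * delta_T
delta_T = 216 - 135 = 81 K
Q = 51 * 2.88 * 81
= 146.88 * 81
= 11897.28 kW

11897.28 kW


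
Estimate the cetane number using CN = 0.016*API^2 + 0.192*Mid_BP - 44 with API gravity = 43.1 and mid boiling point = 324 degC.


CN = 0.016 * 43.1^2 + 0.192 * 324 - 44
CN = 29.72176 + 62.208 - 44 = 47.92976

47.92976


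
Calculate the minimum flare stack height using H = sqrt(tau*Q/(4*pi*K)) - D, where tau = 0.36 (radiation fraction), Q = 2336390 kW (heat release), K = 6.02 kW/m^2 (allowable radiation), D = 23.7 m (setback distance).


tau*Q/(4*pi*K) = 0.36 * 2336390 / (4 * pi * 6.02) = 11118.4
sqrt(11118.4) = 105.444
H = 105.444 - 23.7 = 81.74

81.74 m


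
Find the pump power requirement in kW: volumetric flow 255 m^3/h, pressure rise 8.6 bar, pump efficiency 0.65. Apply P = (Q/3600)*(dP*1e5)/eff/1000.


Q = 255 / 3600 = 0.0708333 m^3/s
P = 0.0708333 * (8.6 * 1e5) / 0.65 / 1000 = 93.72

93.72 kW


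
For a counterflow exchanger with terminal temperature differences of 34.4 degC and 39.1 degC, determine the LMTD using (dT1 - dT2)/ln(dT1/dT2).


LMTD = (dT1 - dT2) / ln(dT1/dT2)
= (34.4 - 39.1) / ln(34.4 / 39.1) = -4.7 / -0.128066 = 36.70

36.70 degC


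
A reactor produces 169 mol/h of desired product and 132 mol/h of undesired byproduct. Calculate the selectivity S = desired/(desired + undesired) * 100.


Selectivity = desired / (desired + undesired) * 100
Total products = 169 + 132 = 301 mol/h
S = 169 / 301 * 100
= 0.5615 * 100
= 56.15 %

56.15 %


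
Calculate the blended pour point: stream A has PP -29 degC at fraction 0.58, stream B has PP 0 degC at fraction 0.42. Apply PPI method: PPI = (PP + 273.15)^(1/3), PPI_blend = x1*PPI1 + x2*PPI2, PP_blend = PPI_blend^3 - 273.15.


PPI_1 = (-29 + 273.15)^(1/3) = 6.25008
PPI_2 = (0 + 273.15)^(1/3) = 6.488342
PPI_blend = 0.58 * 6.25008 + 0.42 * 6.488342 = 6.35015
PP_blend = 6.35015^3 - 273.15 = 256.066 - 273.15 = -17.08

-17.08 degC


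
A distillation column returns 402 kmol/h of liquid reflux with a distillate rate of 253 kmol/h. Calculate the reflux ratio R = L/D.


Reflux ratio definition: R = L / D (liquid returned / distillate withdrawn)
L = 402 kmol/h, D = 253 kmol/h
R = 402 / 253 = 1.589

1.589


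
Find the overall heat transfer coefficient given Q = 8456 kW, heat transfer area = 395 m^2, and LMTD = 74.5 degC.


From Q = U*A*LMTD, U = Q / (A * LMTD)
U = 8456 / (395 * 74.5) = 8456 / 29427.5 = 0.2874

0.2874 kW/(m^2*K)


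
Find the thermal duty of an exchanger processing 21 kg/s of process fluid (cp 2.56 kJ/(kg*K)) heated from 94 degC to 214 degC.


Q = m_dot * cp * delta_T
delta_T = 214 - 94 = 120 K
Q = 21 * 2.56 * 120
= 53.76 * 120
= 6451.2 kW

6451.2 kW


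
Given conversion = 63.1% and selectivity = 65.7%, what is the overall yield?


Overall yield = conversion (%) * selectivity (%) / 100
Conversion = 63.1%, Selectivity = 65.7%
Y = 63.1 * 65.7 / 100
= 41.4567 %

41.4567 %


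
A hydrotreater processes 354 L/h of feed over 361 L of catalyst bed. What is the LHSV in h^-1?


LHSV = volumetric feed rate / catalyst volume
= 354 L/h / 361 L
= 0.9806 h^-1

0.9806 h^-1


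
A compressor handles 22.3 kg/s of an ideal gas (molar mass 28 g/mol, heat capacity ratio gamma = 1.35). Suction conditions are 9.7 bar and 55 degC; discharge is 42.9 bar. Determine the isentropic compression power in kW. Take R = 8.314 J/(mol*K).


Isentropic work: W = m*(gamma/(gamma-1))*(R*T1/MW)*((P2/P1)^((gamma-1)/gamma) - 1)
T1 = 55 + 273.15 = 328.15 K
Pressure ratio = 42.9 / 9.7 = 4.42268
Exponent = (1.35 - 1)/1.35 = 0.259259
(P2/P1)^exp - 1 = 4.42268^0.259259 - 1 = 0.470279
W = 22.3 * 1.35 / 0.35 * 8.314 * 328.15 / 28 * 0.470279 = 3941

3941 kW


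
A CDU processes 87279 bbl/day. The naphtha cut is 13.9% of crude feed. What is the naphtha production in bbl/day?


Crude throughput = 87279 bbl/day
Fraction yield = 13.9%
yield = throughput * fraction / 100
yield = 87279 * 13.9 / 100 = 12131.781

12131.781 bbl/day


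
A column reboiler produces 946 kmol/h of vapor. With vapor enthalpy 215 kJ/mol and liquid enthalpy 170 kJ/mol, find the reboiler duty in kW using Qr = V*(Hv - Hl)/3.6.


Qr = 946 * (215 - 170) / 3.6 = 946 * 45 / 3.6 = 11820

11820 kW


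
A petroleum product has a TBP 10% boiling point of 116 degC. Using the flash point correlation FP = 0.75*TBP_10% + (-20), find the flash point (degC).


FP = 0.75 * 116 + (-20) = 67

67 degC


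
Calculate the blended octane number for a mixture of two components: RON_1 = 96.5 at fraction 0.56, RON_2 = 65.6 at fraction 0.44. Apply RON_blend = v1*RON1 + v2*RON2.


Linear blending: RON_blend = sum(vi * RONi)
Contribution 1: 0.56 * 96.5 = 54.04
Contribution 2: 0.44 * 65.6 = 28.864
RON_blend = 54.04 + 28.864 = 82.904

82.904


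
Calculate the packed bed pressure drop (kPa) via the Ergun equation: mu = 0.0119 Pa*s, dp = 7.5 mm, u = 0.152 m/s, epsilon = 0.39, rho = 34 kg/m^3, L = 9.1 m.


dp = 7.5 mm = 0.0075 m
Viscous term = 150*0.0119*0.152*(1-0.39)^2 / (0.0075^2*0.39^3) = 30256.9
Inertial term = 1.75*34*0.152^2*(1-0.39) / (0.0075*0.39^3) = 1884.86
dP/L = 30256.9 + 1884.86 = 32141.8 Pa/m
dP = 32141.8 * 9.1 / 1000 = 292.5 kPa

292.5 kPa


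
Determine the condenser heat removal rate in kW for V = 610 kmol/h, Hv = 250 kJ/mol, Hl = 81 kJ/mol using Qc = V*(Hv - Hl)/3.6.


Qc = 610 * (250 - 81) / 3.6 = 610 * 169 / 3.6 = 28640

28640 kW


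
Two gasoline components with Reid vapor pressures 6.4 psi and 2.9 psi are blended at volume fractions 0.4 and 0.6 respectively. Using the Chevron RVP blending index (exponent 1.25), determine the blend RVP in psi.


Chevron index: RVP_blend = (sum xi*RVPi^1.25)^(1/1.25)
RVP^1.25 terms: 0.4 * 6.4^1.25 + 0.6 * 2.9^1.25 = 6.34243
RVP_blend = 6.34243^(1/1.25) = 4.383

4.383 psi


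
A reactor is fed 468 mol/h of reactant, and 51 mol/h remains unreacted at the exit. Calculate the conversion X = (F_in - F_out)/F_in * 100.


X = (F_in - F_out) / F_in * 100
Moles reacted = 468 - 51 = 417
X = 417 / 468 * 100
= 0.8910 * 100
= 89.10 %

89.10 %


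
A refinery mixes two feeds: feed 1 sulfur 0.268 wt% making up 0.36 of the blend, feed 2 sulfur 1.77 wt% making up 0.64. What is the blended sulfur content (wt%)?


Linear sulfur blending: S_blend = x1*S1 + x2*S2
Contribution 1: 0.36 * 0.268 = 0.09648 wt%
Contribution 2: 0.64 * 1.77 = 1.1328 wt%
S_blend = 0.09648 + 1.1328 = 1.22928

1.22928 wt%


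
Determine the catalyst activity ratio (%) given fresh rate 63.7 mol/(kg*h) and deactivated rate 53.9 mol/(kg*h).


Activity (%) = (rate_used / rate_fresh) * 100
rate_used = 53.9, rate_fresh = 63.7
= (53.9 / 63.7) * 100
= 0.8462 * 100 = 84.62

84.62 %


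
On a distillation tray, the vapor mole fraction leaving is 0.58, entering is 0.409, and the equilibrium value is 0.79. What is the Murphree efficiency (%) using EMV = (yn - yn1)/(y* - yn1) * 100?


Murphree vapor efficiency: EMV = (y_n - y_(n-1)) / (y*_n - y_(n-1)) * 100
EMV = (0.58 - 0.409) / (0.79 - 0.409) * 100 = 0.171 / 0.381 * 100 = 44.88

44.88 %


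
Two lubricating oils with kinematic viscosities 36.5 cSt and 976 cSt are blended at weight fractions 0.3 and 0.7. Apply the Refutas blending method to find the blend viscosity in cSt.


Refutas method: VBN_i = 14.534*ln(ln(visc_i + 0.8)) + 10.975, blended linearly by mass fraction; since VBN is linear in VBI_i = ln(ln(visc_i + 0.8)) and the fractions sum to 1, blend VBI directly: visc = exp(exp(VBI_blend)) - 0.8
VBI_1 = ln(ln(36.5 + 0.8)) = 1.2862
VBI_2 = ln(ln(976 + 0.8)) = 1.92924
VBI_blend = 0.3 * 1.2862 + 0.7 * 1.92924 = 1.73633
visc_blend = exp(exp(1.73633)) - 0.8 = 291.1

291.1 cSt


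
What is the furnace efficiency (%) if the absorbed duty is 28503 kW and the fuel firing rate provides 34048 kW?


Furnace efficiency = Q_absorbed / Q_fuel * 100
= 28503 / 34048 * 100 = 83.71

83.71 %


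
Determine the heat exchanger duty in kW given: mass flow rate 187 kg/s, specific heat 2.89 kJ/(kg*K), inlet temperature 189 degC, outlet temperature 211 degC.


Q = m_dot * cp * delta_T
delta_T = 211 - 189 = 22 K
Q = 187 * 2.89 * 22
= 540.43 * 22
= 11889.46 kW

11889.46 kW


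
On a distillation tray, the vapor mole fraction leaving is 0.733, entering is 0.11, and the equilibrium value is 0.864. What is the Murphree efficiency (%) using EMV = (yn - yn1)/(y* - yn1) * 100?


Murphree vapor efficiency: EMV = (y_n - y_(n-1)) / (y*_n - y_(n-1)) * 100
EMV = (0.733 - 0.11) / (0.864 - 0.11) * 100 = 0.623 / 0.754 * 100 = 82.63

82.63 %


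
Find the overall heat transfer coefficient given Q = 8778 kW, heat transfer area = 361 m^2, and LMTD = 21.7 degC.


From Q = U*A*LMTD, U = Q / (A * LMTD)
U = 8778 / (361 * 21.7) = 8778 / 7833.7 = 1.121

1.121 kW/(m^2*K)


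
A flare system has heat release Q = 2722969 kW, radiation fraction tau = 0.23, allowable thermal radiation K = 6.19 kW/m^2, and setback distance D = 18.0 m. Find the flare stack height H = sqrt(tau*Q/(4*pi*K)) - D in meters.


tau*Q/(4*pi*K) = 0.23 * 2722969 / (4 * pi * 6.19) = 8051.37
sqrt(8051.37) = 89.7294
H = 89.7294 - 18.0 = 71.73

71.73 m


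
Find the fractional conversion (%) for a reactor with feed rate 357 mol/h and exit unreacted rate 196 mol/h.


X = (F_in - F_out) / F_in * 100
Moles reacted = 357 - 196 = 161
X = 161 / 357 * 100
= 0.4510 * 100
= 45.10 %

45.10 %


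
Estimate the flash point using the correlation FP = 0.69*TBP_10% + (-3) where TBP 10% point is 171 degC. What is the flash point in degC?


FP = 0.69 * 171 + (-3) = 114.99

114.99 degC


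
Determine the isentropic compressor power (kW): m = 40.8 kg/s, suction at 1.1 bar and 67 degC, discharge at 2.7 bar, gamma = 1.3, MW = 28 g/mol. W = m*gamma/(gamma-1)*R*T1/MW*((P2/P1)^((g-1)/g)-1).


Isentropic work: W = m*(gamma/(gamma-1))*(R*T1/MW)*((P2/P1)^((gamma-1)/gamma) - 1)
T1 = 67 + 273.15 = 340.15 K
Pressure ratio = 2.7 / 1.1 = 2.45455
Exponent = (1.3 - 1)/1.3 = 0.230769
(P2/P1)^exp - 1 = 2.45455^0.230769 - 1 = 0.23025
W = 40.8 * 1.3 / 0.3 * 8.314 * 340.15 / 28 * 0.23025 = 4112

4112 kW


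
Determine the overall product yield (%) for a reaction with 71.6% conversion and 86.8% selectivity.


Overall yield = conversion (%) * selectivity (%) / 100
Conversion = 71.6%, Selectivity = 86.8%
Y = 71.6 * 86.8 / 100
= 62.1488 %

62.1488 %


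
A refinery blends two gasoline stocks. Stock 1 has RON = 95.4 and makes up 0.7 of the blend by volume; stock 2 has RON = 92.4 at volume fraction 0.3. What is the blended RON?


Linear blending: RON_blend = sum(vi * RONi)
Contribution 1: 0.7 * 95.4 = 66.78
Contribution 2: 0.3 * 92.4 = 27.72
RON_blend = 66.78 + 27.72 = 94.5

94.5


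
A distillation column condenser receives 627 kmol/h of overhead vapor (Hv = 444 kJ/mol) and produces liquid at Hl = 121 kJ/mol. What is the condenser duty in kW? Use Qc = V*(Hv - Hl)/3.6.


Qc = 627 * (444 - 121) / 3.6 = 627 * 323 / 3.6 = 56260

56260 kW


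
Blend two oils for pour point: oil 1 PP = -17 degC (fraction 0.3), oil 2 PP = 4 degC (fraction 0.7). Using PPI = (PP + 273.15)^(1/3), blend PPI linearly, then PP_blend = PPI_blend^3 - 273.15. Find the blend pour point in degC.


PPI_1 = (-17 + 273.15)^(1/3) = 6.350844
PPI_2 = (4 + 273.15)^(1/3) = 6.51986
PPI_blend = 0.3 * 6.350844 + 0.7 * 6.51986 = 6.469155
PP_blend = 6.469155^3 - 273.15 = 270.7339 - 273.15 = -2.42

-2.42 degC


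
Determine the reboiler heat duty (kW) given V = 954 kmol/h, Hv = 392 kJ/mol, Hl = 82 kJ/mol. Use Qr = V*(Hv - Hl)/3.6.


Qr = 954 * (392 - 82) / 3.6 = 954 * 310 / 3.6 = 82150

82150 kW


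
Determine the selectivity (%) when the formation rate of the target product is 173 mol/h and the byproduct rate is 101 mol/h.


Selectivity = desired / (desired + undesired) * 100
Total products = 173 + 101 = 274 mol/h
S = 173 / 274 * 100
= 0.6314 * 100
= 63.14 %

63.14 %


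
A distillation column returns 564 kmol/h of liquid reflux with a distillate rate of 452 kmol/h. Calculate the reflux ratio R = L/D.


Reflux ratio definition: R = L / D (liquid returned / distillate withdrawn)
L = 564 kmol/h, D = 452 kmol/h
R = 564 / 452 = 1.248

1.248


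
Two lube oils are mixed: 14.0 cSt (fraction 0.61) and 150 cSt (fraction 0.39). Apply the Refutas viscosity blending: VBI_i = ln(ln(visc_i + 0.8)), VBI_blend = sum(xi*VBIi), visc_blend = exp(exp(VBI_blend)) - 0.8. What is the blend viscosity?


Refutas method: VBN_i = 14.534*ln(ln(visc_i + 0.8)) + 10.975, blended linearly by mass fraction; since VBN is linear in VBI_i = ln(ln(visc_i + 0.8)) and the fractions sum to 1, blend VBI directly: visc = exp(exp(VBI_blend)) - 0.8
VBI_1 = ln(ln(14.0 + 0.8)) = 0.99126
VBI_2 = ln(ln(150 + 0.8)) = 1.61262
VBI_blend = 0.61 * 0.99126 + 0.39 * 1.61262 = 1.23359
visc_blend = exp(exp(1.23359)) - 0.8 = 30.19

30.19 cSt


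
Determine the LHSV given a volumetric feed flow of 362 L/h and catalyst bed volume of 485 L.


LHSV = volumetric feed rate / catalyst volume
= 362 L/h / 485 L
= 0.7464 h^-1

0.7464 h^-1


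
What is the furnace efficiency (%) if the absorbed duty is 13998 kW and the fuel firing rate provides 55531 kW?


Furnace efficiency = Q_absorbed / Q_fuel * 100
= 13998 / 55531 * 100 = 25.21

25.21 %


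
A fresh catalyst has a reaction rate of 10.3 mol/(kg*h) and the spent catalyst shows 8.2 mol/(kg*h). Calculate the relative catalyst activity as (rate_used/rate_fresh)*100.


Activity (%) = (rate_used / rate_fresh) * 100
rate_used = 8.2, rate_fresh = 10.3
= (8.2 / 10.3) * 100
= 0.7961 * 100 = 79.61

79.61 %


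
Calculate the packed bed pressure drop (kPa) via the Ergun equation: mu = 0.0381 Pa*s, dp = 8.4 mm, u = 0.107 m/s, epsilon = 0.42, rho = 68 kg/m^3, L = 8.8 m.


dp = 8.4 mm = 0.0084 m
Viscous term = 150*0.0381*0.107*(1-0.42)^2 / (0.0084^2*0.42^3) = 39350.4
Inertial term = 1.75*68*0.107^2*(1-0.42) / (0.0084*0.42^3) = 1269.74
dP/L = 39350.4 + 1269.74 = 40620.1 Pa/m
dP = 40620.1 * 8.8 / 1000 = 357.5 kPa

357.5 kPa


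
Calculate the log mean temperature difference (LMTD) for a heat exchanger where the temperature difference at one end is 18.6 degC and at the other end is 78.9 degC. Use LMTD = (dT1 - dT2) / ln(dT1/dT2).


LMTD = (dT1 - dT2) / ln(dT1/dT2)
= (18.6 - 78.9) / ln(18.6 / 78.9) = -60.3 / -1.44502 = 41.73

41.73 degC


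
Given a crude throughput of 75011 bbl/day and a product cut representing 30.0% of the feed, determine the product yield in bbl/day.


Crude throughput = 75011 bbl/day
Fraction yield = 30.0%
yield = throughput * fraction / 100
yield = 75011 * 30.0 / 100 = 22503.3

22503.3 bbl/day


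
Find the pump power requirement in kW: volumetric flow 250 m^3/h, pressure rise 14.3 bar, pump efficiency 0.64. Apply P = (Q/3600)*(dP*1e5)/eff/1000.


Q = 250 / 3600 = 0.0694444 m^3/s
P = 0.0694444 * (14.3 * 1e5) / 0.64 / 1000 = 155.2

155.2 kW


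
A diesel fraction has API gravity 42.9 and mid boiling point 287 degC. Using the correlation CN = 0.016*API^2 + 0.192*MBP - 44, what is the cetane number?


CN = 0.016 * 42.9^2 + 0.192 * 287 - 44
CN = 29.44656 + 55.104 - 44 = 40.55056

40.55056


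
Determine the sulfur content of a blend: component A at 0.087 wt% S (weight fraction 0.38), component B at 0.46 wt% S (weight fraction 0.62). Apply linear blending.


Linear sulfur blending: S_blend = x1*S1 + x2*S2
Contribution 1: 0.38 * 0.087 = 0.03306 wt%
Contribution 2: 0.62 * 0.46 = 0.2852 wt%
S_blend = 0.03306 + 0.2852 = 0.31826

0.31826 wt%


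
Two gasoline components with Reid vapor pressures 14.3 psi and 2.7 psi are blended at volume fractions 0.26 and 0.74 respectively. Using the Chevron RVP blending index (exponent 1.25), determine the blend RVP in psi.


Chevron index: RVP_blend = (sum xi*RVPi^1.25)^(1/1.25)
RVP^1.25 terms: 0.26 * 14.3^1.25 + 0.74 * 2.7^1.25 = 9.79124
RVP_blend = 9.79124^(1/1.25) = 6.204

6.204 psi


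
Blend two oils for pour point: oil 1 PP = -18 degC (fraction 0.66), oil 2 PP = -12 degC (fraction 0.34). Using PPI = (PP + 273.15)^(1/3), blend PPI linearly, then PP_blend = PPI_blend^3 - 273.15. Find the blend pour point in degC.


PPI_1 = (-18 + 273.15)^(1/3) = 6.342569
PPI_2 = (-12 + 273.15)^(1/3) = 6.391901
PPI_blend = 0.66 * 6.342569 + 0.34 * 6.391901 = 6.359342
PP_blend = 6.359342^3 - 273.15 = 257.1796 - 273.15 = -15.97

-15.97 degC


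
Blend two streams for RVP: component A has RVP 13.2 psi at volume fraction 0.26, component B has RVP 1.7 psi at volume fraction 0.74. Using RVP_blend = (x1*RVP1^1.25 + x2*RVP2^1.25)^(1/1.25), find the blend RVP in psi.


Chevron index: RVP_blend = (sum xi*RVPi^1.25)^(1/1.25)
RVP^1.25 terms: 0.26 * 13.2^1.25 + 0.74 * 1.7^1.25 = 7.97816
RVP_blend = 7.97816^(1/1.25) = 5.267

5.267 psi


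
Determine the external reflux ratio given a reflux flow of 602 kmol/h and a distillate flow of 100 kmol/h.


Reflux ratio definition: R = L / D (liquid returned / distillate withdrawn)
L = 602 kmol/h, D = 100 kmol/h
R = 602 / 100 = 6.020

6.020


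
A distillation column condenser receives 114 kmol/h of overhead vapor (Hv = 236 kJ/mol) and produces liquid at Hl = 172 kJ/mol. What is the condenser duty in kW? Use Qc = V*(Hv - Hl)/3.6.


Qc = 114 * (236 - 172) / 3.6 = 114 * 64 / 3.6 = 2027

2027 kW


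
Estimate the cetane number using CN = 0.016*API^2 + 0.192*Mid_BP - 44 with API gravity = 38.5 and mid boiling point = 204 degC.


CN = 0.016 * 38.5^2 + 0.192 * 204 - 44
CN = 23.716 + 39.168 - 44 = 18.884

18.884


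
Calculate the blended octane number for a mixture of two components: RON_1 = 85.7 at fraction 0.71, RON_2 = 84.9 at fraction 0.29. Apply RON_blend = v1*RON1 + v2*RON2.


Linear blending: RON_blend = sum(vi * RONi)
Contribution 1: 0.71 * 85.7 = 60.847
Contribution 2: 0.29 * 84.9 = 24.621
RON_blend = 60.847 + 24.621 = 85.468

85.468


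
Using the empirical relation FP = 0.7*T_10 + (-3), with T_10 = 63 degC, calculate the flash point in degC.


FP = 0.7 * 63 + (-3) = 41.1

41.1 degC


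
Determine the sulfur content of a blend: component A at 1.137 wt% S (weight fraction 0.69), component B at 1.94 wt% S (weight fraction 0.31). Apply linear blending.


Linear sulfur blending: S_blend = x1*S1 + x2*S2
Contribution 1: 0.69 * 1.137 = 0.78453 wt%
Contribution 2: 0.31 * 1.94 = 0.6014 wt%
S_blend = 0.78453 + 0.6014 = 1.38593

1.38593 wt%


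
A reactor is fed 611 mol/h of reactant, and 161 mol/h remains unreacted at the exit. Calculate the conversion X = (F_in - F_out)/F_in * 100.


X = (F_in - F_out) / F_in * 100
Moles reacted = 611 - 161 = 450
X = 450 / 611 * 100
= 0.7365 * 100
= 73.65 %

73.65 %


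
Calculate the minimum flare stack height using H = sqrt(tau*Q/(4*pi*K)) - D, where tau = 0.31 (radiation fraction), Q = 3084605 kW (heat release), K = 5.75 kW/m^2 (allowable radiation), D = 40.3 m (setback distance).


tau*Q/(4*pi*K) = 0.31 * 3084605 / (4 * pi * 5.75) = 13233.8
sqrt(13233.8) = 115.038
H = 115.038 - 40.3 = 74.74

74.74 m


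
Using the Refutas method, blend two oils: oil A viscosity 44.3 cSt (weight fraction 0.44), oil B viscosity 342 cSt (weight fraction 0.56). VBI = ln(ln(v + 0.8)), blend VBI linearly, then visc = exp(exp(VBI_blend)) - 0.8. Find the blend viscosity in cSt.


Refutas method: VBN_i = 14.534*ln(ln(visc_i + 0.8)) + 10.975, blended linearly by mass fraction; since VBN is linear in VBI_i = ln(ln(visc_i + 0.8)) and the fractions sum to 1, blend VBI directly: visc = exp(exp(VBI_blend)) - 0.8
VBI_1 = ln(ln(44.3 + 0.8)) = 1.33734
VBI_2 = ln(ln(342 + 0.8)) = 1.76424
VBI_blend = 0.44 * 1.33734 + 0.56 * 1.76424 = 1.5764
visc_blend = exp(exp(1.5764)) - 0.8 = 125.4

125.4 cSt


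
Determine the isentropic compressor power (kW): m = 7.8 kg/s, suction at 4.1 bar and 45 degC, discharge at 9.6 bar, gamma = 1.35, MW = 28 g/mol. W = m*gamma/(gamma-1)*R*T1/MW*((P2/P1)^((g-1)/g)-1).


Isentropic work: W = m*(gamma/(gamma-1))*(R*T1/MW)*((P2/P1)^((gamma-1)/gamma) - 1)
T1 = 45 + 273.15 = 318.15 K
Pressure ratio = 9.6 / 4.1 = 2.34146
Exponent = (1.35 - 1)/1.35 = 0.259259
(P2/P1)^exp - 1 = 2.34146^0.259259 - 1 = 0.246788
W = 7.8 * 1.35 / 0.35 * 8.314 * 318.15 / 28 * 0.246788 = 701.4

701.4 kW


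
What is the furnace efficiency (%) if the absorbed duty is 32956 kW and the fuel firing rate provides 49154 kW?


Furnace efficiency = Q_absorbed / Q_fuel * 100
= 32956 / 49154 * 100 = 67.05

67.05 %


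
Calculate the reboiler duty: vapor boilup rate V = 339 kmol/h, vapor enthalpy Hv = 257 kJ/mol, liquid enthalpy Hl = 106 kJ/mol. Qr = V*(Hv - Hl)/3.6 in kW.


Qr = 339 * (257 - 106) / 3.6 = 339 * 151 / 3.6 = 14220

14220 kW


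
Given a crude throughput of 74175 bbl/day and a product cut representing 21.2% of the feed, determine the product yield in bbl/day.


Crude throughput = 74175 bbl/day
Fraction yield = 21.2%
yield = throughput * fraction / 100
yield = 74175 * 21.2 / 100 = 15725.1

15725.1 bbl/day


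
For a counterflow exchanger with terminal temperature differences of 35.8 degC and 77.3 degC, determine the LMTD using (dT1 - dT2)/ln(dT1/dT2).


LMTD = (dT1 - dT2) / ln(dT1/dT2)
= (35.8 - 77.3) / ln(35.8 / 77.3) = -41.5 / -0.769746 = 53.91

53.91 degC


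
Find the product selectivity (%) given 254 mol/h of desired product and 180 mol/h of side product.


Selectivity = desired / (desired + undesired) * 100
Total products = 254 + 180 = 434 mol/h
S = 254 / 434 * 100
= 0.5853 * 100
= 58.53 %

58.53 %


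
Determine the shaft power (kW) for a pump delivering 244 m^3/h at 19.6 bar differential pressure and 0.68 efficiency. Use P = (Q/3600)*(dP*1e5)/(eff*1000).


Q = 244 / 3600 = 0.0677778 m^3/s
P = 0.0677778 * (19.6 * 1e5) / 0.68 / 1000 = 195.4

195.4 kW


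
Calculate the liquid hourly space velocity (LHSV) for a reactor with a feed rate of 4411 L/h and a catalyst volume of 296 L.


LHSV = volumetric feed rate / catalyst volume
= 4411 L/h / 296 L
= 14.90 h^-1

14.90 h^-1


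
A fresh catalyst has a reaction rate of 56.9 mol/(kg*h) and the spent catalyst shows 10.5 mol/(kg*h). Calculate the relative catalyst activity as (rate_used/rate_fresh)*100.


Activity (%) = (rate_used / rate_fresh) * 100
rate_used = 10.5, rate_fresh = 56.9
= (10.5 / 56.9) * 100
= 0.1845 * 100 = 18.45

18.45 %


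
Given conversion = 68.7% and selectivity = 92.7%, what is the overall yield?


Overall yield = conversion (%) * selectivity (%) / 100
Conversion = 68.7%, Selectivity = 92.7%
Y = 68.7 * 92.7 / 100
= 63.6849 %

63.6849 %


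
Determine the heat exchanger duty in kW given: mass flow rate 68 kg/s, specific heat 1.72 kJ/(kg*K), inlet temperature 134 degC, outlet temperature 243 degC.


Q = m_dot * cp * delta_T
delta_T = 243 - 134 = 109 K
Q = 68 * 1.72 * 109
= 116.96 * 109
= 12748.64 kW

12748.64 kW


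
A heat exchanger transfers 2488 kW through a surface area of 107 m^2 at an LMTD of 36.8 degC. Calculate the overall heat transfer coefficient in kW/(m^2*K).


From Q = U*A*LMTD, U = Q / (A * LMTD)
U = 2488 / (107 * 36.8) = 2488 / 3937.6 = 0.6319

0.6319 kW/(m^2*K)


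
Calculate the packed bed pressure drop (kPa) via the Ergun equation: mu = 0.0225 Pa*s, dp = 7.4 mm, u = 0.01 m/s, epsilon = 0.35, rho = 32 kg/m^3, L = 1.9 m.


dp = 7.4 mm = 0.0074 m
Viscous term = 150*0.0225*0.01*(1-0.35)^2 / (0.0074^2*0.35^3) = 6073.41
Inertial term = 1.75*32*0.01^2*(1-0.35) / (0.0074*0.35^3) = 11.4727
dP/L = 6073.41 + 11.4727 = 6084.88 Pa/m
dP = 6084.88 * 1.9 / 1000 = 11.56 kPa

11.56 kPa


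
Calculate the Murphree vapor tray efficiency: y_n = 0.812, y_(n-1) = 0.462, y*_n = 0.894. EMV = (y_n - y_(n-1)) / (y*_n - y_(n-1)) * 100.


Murphree vapor efficiency: EMV = (y_n - y_(n-1)) / (y*_n - y_(n-1)) * 100
EMV = (0.812 - 0.462) / (0.894 - 0.462) * 100 = 0.35 / 0.432 * 100 = 81.02

81.02 %


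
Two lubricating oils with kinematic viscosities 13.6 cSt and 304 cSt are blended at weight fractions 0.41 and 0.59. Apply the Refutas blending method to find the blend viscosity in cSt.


Refutas method: VBN_i = 14.534*ln(ln(visc_i + 0.8)) + 10.975, blended linearly by mass fraction; since VBN is linear in VBI_i = ln(ln(visc_i + 0.8)) and the fractions sum to 1, blend VBI directly: visc = exp(exp(VBI_blend)) - 0.8
VBI_1 = ln(ln(13.6 + 0.8)) = 0.98104
VBI_2 = ln(ln(304 + 0.8)) = 1.74391
VBI_blend = 0.41 * 0.98104 + 0.59 * 1.74391 = 1.43113
visc_blend = exp(exp(1.43113)) - 0.8 = 64.79

64.79 cSt


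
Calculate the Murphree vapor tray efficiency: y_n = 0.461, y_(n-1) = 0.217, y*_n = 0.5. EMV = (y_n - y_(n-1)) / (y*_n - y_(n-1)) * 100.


Murphree vapor efficiency: EMV = (y_n - y_(n-1)) / (y*_n - y_(n-1)) * 100
EMV = (0.461 - 0.217) / (0.5 - 0.217) * 100 = 0.244 / 0.283 * 100 = 86.22

86.22 %


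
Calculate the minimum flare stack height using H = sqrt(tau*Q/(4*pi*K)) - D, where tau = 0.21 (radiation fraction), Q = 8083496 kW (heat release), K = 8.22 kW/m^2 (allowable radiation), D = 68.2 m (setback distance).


tau*Q/(4*pi*K) = 0.21 * 8083496 / (4 * pi * 8.22) = 16433.8
sqrt(16433.8) = 128.194
H = 128.194 - 68.2 = 59.99

59.99 m


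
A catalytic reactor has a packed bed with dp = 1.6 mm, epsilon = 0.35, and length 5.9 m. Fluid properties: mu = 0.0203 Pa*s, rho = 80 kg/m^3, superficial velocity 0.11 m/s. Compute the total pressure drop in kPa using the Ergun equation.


dp = 1.6 mm = 0.0016 m
Viscous term = 150*0.0203*0.11*(1-0.35)^2 / (0.0016^2*0.35^3) = 1289330
Inertial term = 1.75*80*0.11^2*(1-0.35) / (0.0016*0.35^3) = 16051
dP/L = 1289330 + 16051 = 1305380 Pa/m
dP = 1305380 * 5.9 / 1000 = 7702 kPa

7702 kPa


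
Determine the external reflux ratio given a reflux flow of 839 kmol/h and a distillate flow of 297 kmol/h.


Reflux ratio definition: R = L / D (liquid returned / distillate withdrawn)
L = 839 kmol/h, D = 297 kmol/h
R = 839 / 297 = 2.825

2.825


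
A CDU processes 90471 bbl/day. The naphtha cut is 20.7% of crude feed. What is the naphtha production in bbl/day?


Crude throughput = 90471 bbl/day
Fraction yield = 20.7%
yield = throughput * fraction / 100
yield = 90471 * 20.7 / 100 = 18727.497

18727.497 bbl/day


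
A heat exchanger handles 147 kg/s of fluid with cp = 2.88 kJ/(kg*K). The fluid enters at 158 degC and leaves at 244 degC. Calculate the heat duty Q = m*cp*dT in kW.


Q = m_dot * cp * delta_T
delta_T = 244 - 158 = 86 K
Q = 147 * 2.88 * 86
= 423.36 * 86
= 36408.96 kW

36408.96 kW


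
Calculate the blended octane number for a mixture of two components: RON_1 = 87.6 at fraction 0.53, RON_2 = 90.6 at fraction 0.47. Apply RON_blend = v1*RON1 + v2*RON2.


Linear blending: RON_blend = sum(vi * RONi)
Contribution 1: 0.53 * 87.6 = 46.428
Contribution 2: 0.47 * 90.6 = 42.582
RON_blend = 46.428 + 42.582 = 89.01

89.01


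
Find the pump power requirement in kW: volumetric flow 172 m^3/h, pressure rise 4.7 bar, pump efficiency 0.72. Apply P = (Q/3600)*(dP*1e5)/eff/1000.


Q = 172 / 3600 = 0.0477778 m^3/s
P = 0.0477778 * (4.7 * 1e5) / 0.72 / 1000 = 31.19

31.19 kW


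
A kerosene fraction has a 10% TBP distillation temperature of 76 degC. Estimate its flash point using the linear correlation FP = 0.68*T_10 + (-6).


FP = 0.68 * 76 + (-6) = 45.68

45.68 degC


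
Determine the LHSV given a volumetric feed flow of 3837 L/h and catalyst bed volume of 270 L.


LHSV = volumetric feed rate / catalyst volume
= 3837 L/h / 270 L
= 14.21 h^-1

14.21 h^-1


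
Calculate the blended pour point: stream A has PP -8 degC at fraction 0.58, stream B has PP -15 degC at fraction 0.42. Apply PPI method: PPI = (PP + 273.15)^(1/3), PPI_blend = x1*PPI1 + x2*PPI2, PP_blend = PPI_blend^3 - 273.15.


PPI_1 = (-8 + 273.15)^(1/3) = 6.42437
PPI_2 = (-15 + 273.15)^(1/3) = 6.36733
PPI_blend = 0.58 * 6.42437 + 0.42 * 6.36733 = 6.400413
PP_blend = 6.400413^3 - 273.15 = 262.1948 - 273.15 = -10.96

-10.96 degC


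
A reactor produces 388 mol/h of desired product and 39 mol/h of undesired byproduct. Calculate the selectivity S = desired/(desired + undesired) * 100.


Selectivity = desired / (desired + undesired) * 100
Total products = 388 + 39 = 427 mol/h
S = 388 / 427 * 100
= 0.9087 * 100
= 90.87 %

90.87 %


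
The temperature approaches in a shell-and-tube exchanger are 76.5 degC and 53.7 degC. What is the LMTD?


LMTD = (dT1 - dT2) / ln(dT1/dT2)
= (76.5 - 53.7) / ln(76.5 / 53.7) = 22.8 / 0.353878 = 64.43

64.43 degC


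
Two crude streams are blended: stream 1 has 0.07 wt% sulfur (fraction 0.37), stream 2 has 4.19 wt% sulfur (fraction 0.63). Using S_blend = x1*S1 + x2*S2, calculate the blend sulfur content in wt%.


Linear sulfur blending: S_blend = x1*S1 + x2*S2
Contribution 1: 0.37 * 0.07 = 0.0259 wt%
Contribution 2: 0.63 * 4.19 = 2.6397 wt%
S_blend = 0.0259 + 2.6397 = 2.6656

2.6656 wt%


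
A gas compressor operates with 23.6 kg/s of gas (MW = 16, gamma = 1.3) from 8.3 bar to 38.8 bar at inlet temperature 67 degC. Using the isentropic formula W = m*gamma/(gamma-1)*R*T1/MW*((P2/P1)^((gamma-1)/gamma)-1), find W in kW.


Isentropic work: W = m*(gamma/(gamma-1))*(R*T1/MW)*((P2/P1)^((gamma-1)/gamma) - 1)
T1 = 67 + 273.15 = 340.15 K
Pressure ratio = 38.8 / 8.3 = 4.6747
Exponent = (1.3 - 1)/1.3 = 0.230769
(P2/P1)^exp - 1 = 4.6747^0.230769 - 1 = 0.427442
W = 23.6 * 1.3 / 0.3 * 8.314 * 340.15 / 16 * 0.427442 = 7726

7726 kW
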